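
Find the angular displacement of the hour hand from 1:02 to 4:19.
The hour hand moves 0.5 degrees per minute.
Time elapsed: 4:19 - 1:02 = 197 minutes
Angular displacement: 197 x 0.5 = 98.5 degrees

Final answer: 98.5 degrees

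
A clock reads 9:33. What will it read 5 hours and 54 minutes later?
Starting time: 9:33
Adding 54 minutes to 33 minutes: 33 + 54 = 87 minutes = 1 hour and 27 minutes
Adding 5 hours: 9 + 5 + 1 (carry) = 15 - 12 = 3
Final time: 3:27

Final answer: 3:27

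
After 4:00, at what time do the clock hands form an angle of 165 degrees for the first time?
At t minutes past 4:00, the hour hand is at 30 x 4 + 0.5t degrees and the minute hand is at 6t degrees.
The smaller angle between them is 165 degrees when |30H - 5.5t| = 165 or |30H - 5.5t| = 195.
With H = 4, solve 30 x 4 - 5.5t = +/- target for each target:
  t = (30 x 4 - 165) / 5.5 = -8.18 (outside (0, 60))
  t = (30 x 4 + 165) / 5.5 = 51.82
  t = (30 x 4 - 195) / 5.5 = -13.64 (outside (0, 60))
  t = (30 x 4 + 195) / 5.5 = 57.27
Valid solutions in (0, 60): {51.82, 57.27} minutes.
The first occurrence is t = 51.82 minutes.
The hands form a 165-degree angle at 51.82 minutes past 4:00.

Final answer: 51.82 minutes past 4:00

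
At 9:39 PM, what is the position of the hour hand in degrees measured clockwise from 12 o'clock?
The hour hand moves 30 degrees per hour and 0.5 degrees per minute.
At 9:39: (9) x 30 + 39 x 0.5 = 270 + 19.5 = 289.5 degrees

Final answer: 289.5 degrees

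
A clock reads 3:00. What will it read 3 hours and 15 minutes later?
Starting time: 3:00
Adding 15 minutes to 0 minutes: 0 + 15 = 15 minutes
Adding 3 hours: 3 + 3 = 6
Final time: 6:15

Final answer: 6:15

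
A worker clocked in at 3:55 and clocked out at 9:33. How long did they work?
From 3:55 to 9:33:
(9 x 60 + 33) - (3 x 60 + 55) = 573 - 235 = 338 minutes
= 5 hours and 38 minutes

Final answer: 5 hours and 38 minutes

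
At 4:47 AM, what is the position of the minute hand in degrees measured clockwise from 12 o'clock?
The minute hand moves 6 degrees per minute.
At 4:47: 47 x 6 = 282 degrees

Final answer: 282 degrees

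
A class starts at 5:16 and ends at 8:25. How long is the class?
From 5:16 to 8:25:
(8 x 60 + 25) - (5 x 60 + 16) = 505 - 316 = 189 minutes
= 3 hours and 9 minutes

Final answer: 3 hours and 9 minutes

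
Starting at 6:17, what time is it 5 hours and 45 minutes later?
Starting time: 6:17
Adding 45 minutes to 17 minutes: 17 + 45 = 62 minutes = 1 hour and 2 minutes
Adding 5 hours: 6 + 5 + 1 (carry) = 12
Final time: 12:02

Final answer: 12:02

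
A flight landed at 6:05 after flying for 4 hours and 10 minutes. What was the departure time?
Starting time: 6:05 = 365 total minutes past 12:00
Subtracting: 4 hours and 10 minutes = 250 minutes
365 - 250 = 115 minutes
= 1 hour and 55 minutes past 12:00 = 1:55

Final answer: 1:55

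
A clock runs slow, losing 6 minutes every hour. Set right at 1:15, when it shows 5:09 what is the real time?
For every 60 true minutes, the faulty clock advances 54 minutes, so 1 faulty-clock minute corresponds to 60/54 true minutes.
From 1:15 to 5:09 on the faulty dial is 234 minutes.
True elapsed: 234 x 60/54 = 260 minutes = 4 hours and 20 minutes.
True time: 1:15 + 4 hours and 20 minutes = 5:35.

Final answer: 5:35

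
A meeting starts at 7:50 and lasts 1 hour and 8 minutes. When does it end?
Starting time: 7:50
Adding 8 minutes to 50 minutes: 50 + 8 = 58 minutes
Adding 1 hour: 7 + 1 = 8
Final time: 8:58

Final answer: 8:58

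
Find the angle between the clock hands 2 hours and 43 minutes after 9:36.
First find the time 2 hours and 43 minutes after 9:36.
Total minutes: 9 x 60 + 36 + 2 x 60 + 43 = 739.
739 mod 720 = 19 minutes = 12:19.
Now compute the angle at 12:19:
Hour hand: 0 x 30 + 19 x 0.5 = 9.5 degrees
Minute hand: 19 x 6 = 114 degrees
Difference: |9.5 - 114| = 104.5 degrees
The angle is 104.5 degrees

Final answer: 104.5 degrees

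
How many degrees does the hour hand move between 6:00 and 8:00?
The hour hand moves 0.5 degrees per minute.
Time elapsed: 8:00 - 6:00 = 120 minutes
Angular displacement: 120 x 0.5 = 60 degrees

Final answer: 60 degrees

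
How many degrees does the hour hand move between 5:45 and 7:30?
The hour hand moves 0.5 degrees per minute.
Time elapsed: 7:30 - 5:45 = 105 minutes
Angular displacement: 105 x 0.5 = 52.5 degrees

Final answer: 52.5 degrees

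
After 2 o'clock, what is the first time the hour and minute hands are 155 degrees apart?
At t minutes past 2:00, the hour hand is at 30 x 2 + 0.5t degrees and the minute hand is at 6t degrees.
The smaller angle between them is 155 degrees when |30H - 5.5t| = 155 or |30H - 5.5t| = 205.
With H = 2, solve 30 x 2 - 5.5t = +/- target for each target:
  t = (30 x 2 - 155) / 5.5 = -17.27 (outside (0, 60))
  t = (30 x 2 + 155) / 5.5 = 39.09
  t = (30 x 2 - 205) / 5.5 = -26.36 (outside (0, 60))
  t = (30 x 2 + 205) / 5.5 = 48.18
Valid solutions in (0, 60): {39.09, 48.18} minutes.
The first occurrence is t = 39.09 minutes.
The hands form a 155-degree angle at 39.09 minutes past 2:00.

Final answer: 39.09 minutes past 2:00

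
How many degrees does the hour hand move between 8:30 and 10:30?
The hour hand moves 0.5 degrees per minute.
Time elapsed: 10:30 - 8:30 = 120 minutes
Angular displacement: 120 x 0.5 = 60 degrees

Final answer: 60 degrees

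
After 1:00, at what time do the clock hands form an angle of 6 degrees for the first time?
At t minutes past 1:00, the hour hand is at 30 x 1 + 0.5t degrees and the minute hand is at 6t degrees.
The smaller angle between them is 6 degrees when |30H - 5.5t| = 6 or |30H - 5.5t| = 354.
With H = 1, solve 30 x 1 - 5.5t = +/- target for each target:
  t = (30 x 1 - 6) / 5.5 = 4.36
  t = (30 x 1 + 6) / 5.5 = 6.55
  t = (30 x 1 - 354) / 5.5 = -58.91 (outside (0, 60))
  t = (30 x 1 + 354) / 5.5 = 69.82 (outside (0, 60))
Valid solutions in (0, 60): {4.36, 6.55} minutes.
The first occurrence is t = 4.36 minutes.
The hands form a 6-degree angle at 4.36 minutes past 1:00.

Final answer: 4.36 minutes past 1:00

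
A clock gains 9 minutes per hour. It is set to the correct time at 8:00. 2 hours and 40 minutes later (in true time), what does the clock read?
For every 60 true minutes, the faulty clock advances 60 + 9 = 69 minutes.
True elapsed: 2 hours and 40 minutes = 160 minutes.
Faulty clock advances: 160 x 69/60 = 184 minutes (drift: 24 minutes ahead).
Shown time: 8:00 + 184 minutes = 11:04.

Final answer: 11:04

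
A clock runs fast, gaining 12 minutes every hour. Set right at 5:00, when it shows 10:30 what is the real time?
For every 60 true minutes, the faulty clock advances 72 minutes, so 1 faulty-clock minute corresponds to 60/72 true minutes.
From 5:00 to 10:30 on the faulty dial is 330 minutes.
True elapsed: 330 x 60/72 = 275 minutes = 4 hours and 35 minutes.
True time: 5:00 + 4 hours and 35 minutes = 9:35.

Final answer: 9:35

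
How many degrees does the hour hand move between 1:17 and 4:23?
The hour hand moves 0.5 degrees per minute.
Time elapsed: 4:23 - 1:17 = 186 minutes
Angular displacement: 186 x 0.5 = 93 degrees

Final answer: 93 degrees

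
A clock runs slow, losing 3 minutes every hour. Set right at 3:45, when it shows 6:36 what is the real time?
For every 60 true minutes, the faulty clock advances 57 minutes, so 1 faulty-clock minute corresponds to 60/57 true minutes.
From 3:45 to 6:36 on the faulty dial is 171 minutes.
True elapsed: 171 x 60/57 = 180 minutes = 3 hours.
True time: 3:45 + 3 hours = 6:45.

Final answer: 6:45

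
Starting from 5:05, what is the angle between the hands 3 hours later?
First find the time 3 hours after 5:05.
Total minutes: 5 x 60 + 5 + 3 x 60 + 0 = 485.
485 mod 720 = 485 minutes = 8:05.
Now compute the angle at 8:05:
Hour hand: 8 x 30 + 5 x 0.5 = 242.5 degrees
Minute hand: 5 x 6 = 30 degrees
Difference: |242.5 - 30| = 212.5 degrees
Smaller angle: 360 - 212.5 = 147.5 degrees

Final answer: 147.5 degrees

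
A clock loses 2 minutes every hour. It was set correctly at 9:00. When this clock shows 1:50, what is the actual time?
For every 60 true minutes, the faulty clock advances 58 minutes, so 1 faulty-clock minute corresponds to 60/58 true minutes.
From 9:00 to 1:50 on the faulty dial is 290 minutes.
True elapsed: 290 x 60/58 = 300 minutes = 5 hours.
True time: 9:00 + 5 hours = 2:00.

Final answer: 2:00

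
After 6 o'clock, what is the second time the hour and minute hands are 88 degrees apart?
At t minutes past 6:00, the hour hand is at 30 x 6 + 0.5t degrees and the minute hand is at 6t degrees.
The smaller angle between them is 88 degrees when |30H - 5.5t| = 88 or |30H - 5.5t| = 272.
With H = 6, solve 30 x 6 - 5.5t = +/- target for each target:
  t = (30 x 6 - 88) / 5.5 = 16.73
  t = (30 x 6 + 88) / 5.5 = 48.73
  t = (30 x 6 - 272) / 5.5 = -16.73 (outside (0, 60))
  t = (30 x 6 + 272) / 5.5 = 82.18 (outside (0, 60))
Valid solutions in (0, 60): {16.73, 48.73} minutes.
The second occurrence is t = 48.73 minutes.
The hands form a 88-degree angle at 48.73 minutes past 6:00.

Final answer: 48.73 minutes past 6:00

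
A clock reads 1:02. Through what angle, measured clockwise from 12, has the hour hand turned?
The hour hand moves 30 degrees per hour and 0.5 degrees per minute.
At 1:02: (1) x 30 + 2 x 0.5 = 30 + 1 = 31 degrees

Final answer: 31 degrees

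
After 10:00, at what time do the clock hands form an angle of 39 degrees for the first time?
At t minutes past 10:00, the hour hand is at 30 x 10 + 0.5t degrees and the minute hand is at 6t degrees.
The smaller angle between them is 39 degrees when |30H - 5.5t| = 39 or |30H - 5.5t| = 321.
With H = 10, solve 30 x 10 - 5.5t = +/- target for each target:
  t = (30 x 10 - 39) / 5.5 = 47.45
  t = (30 x 10 + 39) / 5.5 = 61.64 (outside (0, 60))
  t = (30 x 10 - 321) / 5.5 = -3.82 (outside (0, 60))
  t = (30 x 10 + 321) / 5.5 = 112.91 (outside (0, 60))
Valid solutions in (0, 60): {47.45} minutes.
The first occurrence is t = 47.45 minutes.
The hands form a 39-degree angle at 47.45 minutes past 10:00.

Final answer: 47.45 minutes past 10:00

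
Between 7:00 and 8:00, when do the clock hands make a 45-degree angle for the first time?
At t minutes past 7:00, the hour hand is at 30 x 7 + 0.5t degrees and the minute hand is at 6t degrees.
The smaller angle between them is 45 degrees when |30H - 5.5t| = 45 or |30H - 5.5t| = 315.
With H = 7, solve 30 x 7 - 5.5t = +/- target for each target:
  t = (30 x 7 - 45) / 5.5 = 30
  t = (30 x 7 + 45) / 5.5 = 46.36
  t = (30 x 7 - 315) / 5.5 = -19.09 (outside (0, 60))
  t = (30 x 7 + 315) / 5.5 = 95.45 (outside (0, 60))
Valid solutions in (0, 60): {30, 46.36} minutes.
The first occurrence is t = 30 minutes.
The hands form a 45-degree angle at 30 minutes past 7:00.

Final answer: 30 minutes past 7:00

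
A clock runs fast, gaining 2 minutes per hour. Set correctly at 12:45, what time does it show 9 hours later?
For every 60 true minutes, the faulty clock advances 60 + 2 = 62 minutes.
True elapsed: 9 hours = 540 minutes.
Faulty clock advances: 540 x 62/60 = 558 minutes (drift: 18 minutes ahead).
Shown time: 12:45 + 558 minutes = 10:03.

Final answer: 10:03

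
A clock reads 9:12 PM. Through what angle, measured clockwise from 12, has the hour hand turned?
The hour hand moves 30 degrees per hour and 0.5 degrees per minute.
At 9:12: (9) x 30 + 12 x 0.5 = 270 + 6 = 276 degrees

Final answer: 276 degrees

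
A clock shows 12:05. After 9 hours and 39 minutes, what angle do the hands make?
First find the time 9 hours and 39 minutes after 12:05.
Total minutes: 12 x 60 + 5 + 9 x 60 + 39 = 1304.
1304 mod 720 = 584 minutes = 9:44.
Now compute the angle at 9:44:
Hour hand: 9 x 30 + 44 x 0.5 = 292 degrees
Minute hand: 44 x 6 = 264 degrees
Difference: |292 - 264| = 28 degrees
The angle is 28 degrees

Final answer: 28 degrees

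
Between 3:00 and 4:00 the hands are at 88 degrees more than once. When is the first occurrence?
At t minutes past 3:00, the hour hand is at 30 x 3 + 0.5t degrees and the minute hand is at 6t degrees.
The smaller angle between them is 88 degrees when |30H - 5.5t| = 88 or |30H - 5.5t| = 272.
With H = 3, solve 30 x 3 - 5.5t = +/- target for each target:
  t = (30 x 3 - 88) / 5.5 = 0.36
  t = (30 x 3 + 88) / 5.5 = 32.36
  t = (30 x 3 - 272) / 5.5 = -33.09 (outside (0, 60))
  t = (30 x 3 + 272) / 5.5 = 65.82 (outside (0, 60))
Valid solutions in (0, 60): {0.36, 32.36} minutes.
The first occurrence is t = 0.36 minutes.
The hands form a 88-degree angle at 0.36 minutes past 3:00.

Final answer: 0.36 minutes past 3:00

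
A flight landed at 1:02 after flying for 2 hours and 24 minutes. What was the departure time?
Starting time: 1:02 = 62 total minutes past 12:00
Subtracting: 2 hours and 24 minutes = 144 minutes
62 - 144 = -82 (negative, add 12 hours = 720) = 638 minutes
= 10 hours and 38 minutes past 12:00 = 10:38

Final answer: 10:38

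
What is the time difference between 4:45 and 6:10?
From 4:45 to 6:10:
(6 x 60 + 10) - (4 x 60 + 45) = 370 - 285 = 85 minutes
= 1 hour and 25 minutes

Final answer: 1 hour and 25 minutes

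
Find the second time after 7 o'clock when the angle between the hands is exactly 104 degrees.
At t minutes past 7:00, the hour hand is at 30 x 7 + 0.5t degrees and the minute hand is at 6t degrees.
The smaller angle between them is 104 degrees when |30H - 5.5t| = 104 or |30H - 5.5t| = 256.
With H = 7, solve 30 x 7 - 5.5t = +/- target for each target:
  t = (30 x 7 - 104) / 5.5 = 19.27
  t = (30 x 7 + 104) / 5.5 = 57.09
  t = (30 x 7 - 256) / 5.5 = -8.36 (outside (0, 60))
  t = (30 x 7 + 256) / 5.5 = 84.73 (outside (0, 60))
Valid solutions in (0, 60): {19.27, 57.09} minutes.
The second occurrence is t = 57.09 minutes.
The hands form a 104-degree angle at 57.09 minutes past 7:00.

Final answer: 57.09 minutes past 7:00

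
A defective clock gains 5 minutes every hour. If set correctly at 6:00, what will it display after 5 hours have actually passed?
For every 60 true minutes, the faulty clock advances 60 + 5 = 65 minutes.
True elapsed: 5 hours = 300 minutes.
Faulty clock advances: 300 x 65/60 = 325 minutes (drift: 25 minutes ahead).
Shown time: 6:00 + 325 minutes = 11:25.

Final answer: 11:25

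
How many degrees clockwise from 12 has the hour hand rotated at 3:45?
The hour hand moves 30 degrees per hour and 0.5 degrees per minute.
At 3:45: (3) x 30 + 45 x 0.5 = 90 + 22.5 = 112.5 degrees

Final answer: 112.5 degrees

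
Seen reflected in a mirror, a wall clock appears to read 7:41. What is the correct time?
Reflection across the vertical (12-6) axis maps a hand at angle A degrees to (360 - A) degrees, which sends a reading of T minutes past 12:00 to (720 - T) minutes past 12:00.
Mirror reads 7:41 = 461 minutes past 12:00.
Actual time: (720 - 461) mod 720 = 259 minutes = 4:19.

Final answer: 4:19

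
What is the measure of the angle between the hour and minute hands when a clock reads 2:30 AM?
Hour hand position: 2 x 30 + 30 x 0.5 = 75 degrees
Minute hand position: 30 x 6 = 180 degrees
Difference: |75 - 180| = 105 degrees
The angle between the hands is 105 degrees

Final answer: 105 degrees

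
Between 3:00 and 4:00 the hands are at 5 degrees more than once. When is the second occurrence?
At t minutes past 3:00, the hour hand is at 30 x 3 + 0.5t degrees and the minute hand is at 6t degrees.
The smaller angle between them is 5 degrees when |30H - 5.5t| = 5 or |30H - 5.5t| = 355.
With H = 3, solve 30 x 3 - 5.5t = +/- target for each target:
  t = (30 x 3 - 5) / 5.5 = 15.45
  t = (30 x 3 + 5) / 5.5 = 17.27
  t = (30 x 3 - 355) / 5.5 = -48.18 (outside (0, 60))
  t = (30 x 3 + 355) / 5.5 = 80.91 (outside (0, 60))
Valid solutions in (0, 60): {15.45, 17.27} minutes.
The second occurrence is t = 17.27 minutes.
The hands form a 5-degree angle at 17.27 minutes past 3:00.

Final answer: 17.27 minutes past 3:00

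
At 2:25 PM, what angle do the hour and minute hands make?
Hour hand position: 2 x 30 + 25 x 0.5 = 72.5 degrees
Minute hand position: 25 x 6 = 150 degrees
Difference: |72.5 - 150| = 77.5 degrees
The angle between the hands is 77.5 degrees

Final answer: 77.5 degrees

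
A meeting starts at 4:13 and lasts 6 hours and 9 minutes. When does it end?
Starting time: 4:13
Adding 9 minutes to 13 minutes: 13 + 9 = 22 minutes
Adding 6 hours: 4 + 6 = 10
Final time: 10:22

Final answer: 10:22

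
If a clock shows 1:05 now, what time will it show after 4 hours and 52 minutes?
Starting time: 1:05
Adding 52 minutes to 5 minutes: 5 + 52 = 57 minutes
Adding 4 hours: 1 + 4 = 5
Final time: 5:57

Final answer: 5:57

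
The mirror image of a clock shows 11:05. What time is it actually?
Reflection across the vertical (12-6) axis maps a hand at angle A degrees to (360 - A) degrees, which sends a reading of T minutes past 12:00 to (720 - T) minutes past 12:00.
Mirror reads 11:05 = 665 minutes past 12:00.
Actual time: (720 - 665) mod 720 = 55 minutes = 12:55.

Final answer: 12:55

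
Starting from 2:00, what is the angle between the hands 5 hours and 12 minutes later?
First find the time 5 hours and 12 minutes after 2:00.
Total minutes: 2 x 60 + 0 + 5 x 60 + 12 = 432.
432 mod 720 = 432 minutes = 7:12.
Now compute the angle at 7:12:
Hour hand: 7 x 30 + 12 x 0.5 = 216 degrees
Minute hand: 12 x 6 = 72 degrees
Difference: |216 - 72| = 144 degrees
The angle is 144 degrees

Final answer: 144 degrees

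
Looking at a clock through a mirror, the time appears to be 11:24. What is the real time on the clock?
Reflection across the vertical (12-6) axis maps a hand at angle A degrees to (360 - A) degrees, which sends a reading of T minutes past 12:00 to (720 - T) minutes past 12:00.
Mirror reads 11:24 = 684 minutes past 12:00.
Actual time: (720 - 684) mod 720 = 36 minutes = 12:36.

Final answer: 12:36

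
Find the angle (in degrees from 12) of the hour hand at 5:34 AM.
The hour hand moves 30 degrees per hour and 0.5 degrees per minute.
At 5:34: (5) x 30 + 34 x 0.5 = 150 + 17 = 167 degrees

Final answer: 167 degrees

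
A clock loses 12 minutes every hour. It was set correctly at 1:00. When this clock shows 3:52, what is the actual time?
For every 60 true minutes, the faulty clock advances 48 minutes, so 1 faulty-clock minute corresponds to 60/48 true minutes.
From 1:00 to 3:52 on the faulty dial is 172 minutes.
True elapsed: 172 x 60/48 = 215 minutes = 3 hours and 35 minutes.
True time: 1:00 + 3 hours and 35 minutes = 4:35.

Final answer: 4:35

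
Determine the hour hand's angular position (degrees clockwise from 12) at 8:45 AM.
The hour hand moves 30 degrees per hour and 0.5 degrees per minute.
At 8:45: (8) x 30 + 45 x 0.5 = 240 + 22.5 = 262.5 degrees

Final answer: 262.5 degrees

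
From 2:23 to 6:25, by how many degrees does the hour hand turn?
The hour hand moves 0.5 degrees per minute.
Time elapsed: 6:25 - 2:23 = 242 minutes
Angular displacement: 242 x 0.5 = 121 degrees

Final answer: 121 degrees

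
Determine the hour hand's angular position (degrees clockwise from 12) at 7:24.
The hour hand moves 30 degrees per hour and 0.5 degrees per minute.
At 7:24: (7) x 30 + 24 x 0.5 = 210 + 12 = 222 degrees

Final answer: 222 degrees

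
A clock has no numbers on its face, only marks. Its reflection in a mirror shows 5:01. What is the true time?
Reflection across the vertical (12-6) axis maps a hand at angle A degrees to (360 - A) degrees, which sends a reading of T minutes past 12:00 to (720 - T) minutes past 12:00.
Mirror reads 5:01 = 301 minutes past 12:00.
Actual time: (720 - 301) mod 720 = 419 minutes = 6:59.

Final answer: 6:59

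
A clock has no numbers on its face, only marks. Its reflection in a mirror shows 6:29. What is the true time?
Reflection across the vertical (12-6) axis maps a hand at angle A degrees to (360 - A) degrees, which sends a reading of T minutes past 12:00 to (720 - T) minutes past 12:00.
Mirror reads 6:29 = 389 minutes past 12:00.
Actual time: (720 - 389) mod 720 = 331 minutes = 5:31.

Final answer: 5:31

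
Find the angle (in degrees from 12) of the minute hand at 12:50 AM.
The minute hand moves 6 degrees per minute.
At 12:50: 50 x 6 = 300 degrees

Final answer: 300 degrees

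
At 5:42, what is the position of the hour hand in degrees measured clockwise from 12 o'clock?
The hour hand moves 30 degrees per hour and 0.5 degrees per minute.
At 5:42: (5) x 30 + 42 x 0.5 = 150 + 21 = 171 degrees

Final answer: 171 degrees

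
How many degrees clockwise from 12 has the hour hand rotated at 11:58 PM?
The hour hand moves 30 degrees per hour and 0.5 degrees per minute.
At 11:58: (11) x 30 + 58 x 0.5 = 330 + 29 = 359 degrees

Final answer: 359 degrees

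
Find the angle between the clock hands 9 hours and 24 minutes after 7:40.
First find the time 9 hours and 24 minutes after 7:40.
Total minutes: 7 x 60 + 40 + 9 x 60 + 24 = 1024.
1024 mod 720 = 304 minutes = 5:04.
Now compute the angle at 5:04:
Hour hand: 5 x 30 + 4 x 0.5 = 152 degrees
Minute hand: 4 x 6 = 24 degrees
Difference: |152 - 24| = 128 degrees
The angle is 128 degrees

Final answer: 128 degrees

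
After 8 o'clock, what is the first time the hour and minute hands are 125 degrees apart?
At t minutes past 8:00, the hour hand is at 30 x 8 + 0.5t degrees and the minute hand is at 6t degrees.
The smaller angle between them is 125 degrees when |30H - 5.5t| = 125 or |30H - 5.5t| = 235.
With H = 8, solve 30 x 8 - 5.5t = +/- target for each target:
  t = (30 x 8 - 125) / 5.5 = 20.91
  t = (30 x 8 + 125) / 5.5 = 66.36 (outside (0, 60))
  t = (30 x 8 - 235) / 5.5 = 0.91
  t = (30 x 8 + 235) / 5.5 = 86.36 (outside (0, 60))
Valid solutions in (0, 60): {0.91, 20.91} minutes.
The first occurrence is t = 0.91 minutes.
The hands form a 125-degree angle at 0.91 minutes past 8:00.

Final answer: 0.91 minutes past 8:00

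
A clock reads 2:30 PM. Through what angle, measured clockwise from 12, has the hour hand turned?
The hour hand moves 30 degrees per hour and 0.5 degrees per minute.
At 2:30: (2) x 30 + 30 x 0.5 = 60 + 15 = 75 degrees

Final answer: 75 degrees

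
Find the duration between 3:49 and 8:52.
From 3:49 to 8:52:
(8 x 60 + 52) - (3 x 60 + 49) = 532 - 229 = 303 minutes
= 5 hours and 3 minutes

Final answer: 5 hours and 3 minutes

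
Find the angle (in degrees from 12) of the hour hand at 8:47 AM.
The hour hand moves 30 degrees per hour and 0.5 degrees per minute.
At 8:47: (8) x 30 + 47 x 0.5 = 240 + 23.5 = 263.5 degrees

Final answer: 263.5 degrees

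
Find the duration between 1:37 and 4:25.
From 1:37 to 4:25:
(4 x 60 + 25) - (1 x 60 + 37) = 265 - 97 = 168 minutes
= 2 hours and 48 minutes

Final answer: 2 hours and 48 minutes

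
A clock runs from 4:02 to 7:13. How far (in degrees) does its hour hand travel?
The hour hand moves 0.5 degrees per minute.
Time elapsed: 7:13 - 4:02 = 191 minutes
Angular displacement: 191 x 0.5 = 95.5 degrees

Final answer: 95.5 degrees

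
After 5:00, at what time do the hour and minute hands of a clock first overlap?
The minute hand gains 5.5 degrees per minute on the hour hand.
At 5:00, the hour hand is at 150 degrees and the minute hand is at 0 degrees.
The gap is 150 degrees. Time to close: 150/5.5 = 60 x 5/11 = 27.27 minutes.
The hands overlap at 27.27 minutes past 5:00.

Final answer: 27.27 minutes past 5:00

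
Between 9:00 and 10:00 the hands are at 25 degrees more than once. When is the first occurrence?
At t minutes past 9:00, the hour hand is at 30 x 9 + 0.5t degrees and the minute hand is at 6t degrees.
The smaller angle between them is 25 degrees when |30H - 5.5t| = 25 or |30H - 5.5t| = 335.
With H = 9, solve 30 x 9 - 5.5t = +/- target for each target:
  t = (30 x 9 - 25) / 5.5 = 44.55
  t = (30 x 9 + 25) / 5.5 = 53.64
  t = (30 x 9 - 335) / 5.5 = -11.82 (outside (0, 60))
  t = (30 x 9 + 335) / 5.5 = 110 (outside (0, 60))
Valid solutions in (0, 60): {44.55, 53.64} minutes.
The first occurrence is t = 44.55 minutes.
The hands form a 25-degree angle at 44.55 minutes past 9:00.

Final answer: 44.55 minutes past 9:00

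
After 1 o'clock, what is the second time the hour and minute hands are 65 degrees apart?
At t minutes past 1:00, the hour hand is at 30 x 1 + 0.5t degrees and the minute hand is at 6t degrees.
The smaller angle between them is 65 degrees when |30H - 5.5t| = 65 or |30H - 5.5t| = 295.
With H = 1, solve 30 x 1 - 5.5t = +/- target for each target:
  t = (30 x 1 - 65) / 5.5 = -6.36 (outside (0, 60))
  t = (30 x 1 + 65) / 5.5 = 17.27
  t = (30 x 1 - 295) / 5.5 = -48.18 (outside (0, 60))
  t = (30 x 1 + 295) / 5.5 = 59.09
Valid solutions in (0, 60): {17.27, 59.09} minutes.
The second occurrence is t = 59.09 minutes.
The hands form a 65-degree angle at 59.09 minutes past 1:00.

Final answer: 59.09 minutes past 1:00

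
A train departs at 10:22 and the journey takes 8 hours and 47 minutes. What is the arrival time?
Starting time: 10:22
Adding 47 minutes to 22 minutes: 22 + 47 = 69 minutes = 1 hour and 9 minutes
Adding 8 hours: 10 + 8 + 1 (carry) = 19 - 12 = 7
Final time: 7:09

Final answer: 7:09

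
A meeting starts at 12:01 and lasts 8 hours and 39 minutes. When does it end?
Starting time: 12:01
Adding 39 minutes to 1 minute: 1 + 39 = 40 minutes
Adding 8 hours: 12 + 8 = 20 - 12 = 8
Final time: 8:40

Final answer: 8:40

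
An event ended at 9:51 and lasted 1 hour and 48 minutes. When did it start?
Starting time: 9:51 = 591 total minutes past 12:00
Subtracting: 1 hour and 48 minutes = 108 minutes
591 - 108 = 483 minutes
= 8 hours and 3 minutes past 12:00 = 8:03

Final answer: 8:03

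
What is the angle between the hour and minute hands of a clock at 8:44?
Hour hand position: 8 x 30 + 44 x 0.5 = 262 degrees
Minute hand position: 44 x 6 = 264 degrees
Difference: |262 - 264| = 2 degrees
The angle between the hands is 2 degrees

Final answer: 2 degrees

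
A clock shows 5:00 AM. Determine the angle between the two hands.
Hour hand position: 5 x 30 + 0 x 0.5 = 150 degrees
Minute hand position: 0 x 6 = 0 degrees
Difference: |150 - 0| = 150 degrees
The angle between the hands is 150 degrees

Final answer: 150 degrees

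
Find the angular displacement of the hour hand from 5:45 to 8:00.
The hour hand moves 0.5 degrees per minute.
Time elapsed: 8:00 - 5:45 = 135 minutes
Angular displacement: 135 x 0.5 = 67.5 degrees

Final answer: 67.5 degrees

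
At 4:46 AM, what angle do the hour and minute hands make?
Hour hand position: 4 x 30 + 46 x 0.5 = 143 degrees
Minute hand position: 46 x 6 = 276 degrees
Difference: |143 - 276| = 133 degrees
The angle between the hands is 133 degrees

Final answer: 133 degrees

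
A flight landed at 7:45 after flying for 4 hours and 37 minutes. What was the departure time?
Starting time: 7:45 = 465 total minutes past 12:00
Subtracting: 4 hours and 37 minutes = 277 minutes
465 - 277 = 188 minutes
= 3 hours and 8 minutes past 12:00 = 3:08

Final answer: 3:08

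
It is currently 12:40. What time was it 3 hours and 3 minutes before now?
Starting time: 12:40 = 40 total minutes past 12:00
Subtracting: 3 hours and 3 minutes = 183 minutes
40 - 183 = -143 (negative, add 12 hours = 720) = 577 minutes
= 9 hours and 37 minutes past 12:00 = 9:37

Final answer: 9:37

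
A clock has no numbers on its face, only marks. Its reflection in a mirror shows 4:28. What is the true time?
Reflection across the vertical (12-6) axis maps a hand at angle A degrees to (360 - A) degrees, which sends a reading of T minutes past 12:00 to (720 - T) minutes past 12:00.
Mirror reads 4:28 = 268 minutes past 12:00.
Actual time: (720 - 268) mod 720 = 452 minutes = 7:32.

Final answer: 7:32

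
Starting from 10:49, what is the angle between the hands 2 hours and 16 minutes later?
First find the time 2 hours and 16 minutes after 10:49.
Total minutes: 10 x 60 + 49 + 2 x 60 + 16 = 785.
785 mod 720 = 65 minutes = 1:05.
Now compute the angle at 1:05:
Hour hand: 1 x 30 + 5 x 0.5 = 32.5 degrees
Minute hand: 5 x 6 = 30 degrees
Difference: |32.5 - 30| = 2.5 degrees
The angle is 2.5 degrees

Final answer: 2.5 degrees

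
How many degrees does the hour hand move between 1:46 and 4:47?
The hour hand moves 0.5 degrees per minute.
Time elapsed: 4:47 - 1:46 = 181 minutes
Angular displacement: 181 x 0.5 = 90.5 degrees

Final answer: 90.5 degrees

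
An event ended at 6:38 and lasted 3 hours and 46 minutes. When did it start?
Starting time: 6:38 = 398 total minutes past 12:00
Subtracting: 3 hours and 46 minutes = 226 minutes
398 - 226 = 172 minutes
= 2 hours and 52 minutes past 12:00 = 2:52

Final answer: 2:52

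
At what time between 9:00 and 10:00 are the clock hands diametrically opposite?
For hands to be 180 degrees apart: |30H - 5.5t| = 180
With H = 9: t = (30 x 9 + 180)/5.5 = 81.82 or t = (30 x 9 - 180)/5.5 = 16.36
First valid solution (0 < t < 60): t = 16.36 minutes
The hands are opposite at 16.36 minutes past 9:00.

Final answer: 16.36 minutes past 9:00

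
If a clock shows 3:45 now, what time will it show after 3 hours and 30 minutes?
Starting time: 3:45
Adding 30 minutes to 45 minutes: 45 + 30 = 75 minutes = 1 hour and 15 minutes
Adding 3 hours: 3 + 3 + 1 (carry) = 7
Final time: 7:15

Final answer: 7:15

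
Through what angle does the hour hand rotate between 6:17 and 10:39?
The hour hand moves 0.5 degrees per minute.
Time elapsed: 10:39 - 6:17 = 262 minutes
Angular displacement: 262 x 0.5 = 131 degrees

Final answer: 131 degrees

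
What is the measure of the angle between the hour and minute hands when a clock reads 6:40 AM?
Hour hand position: 6 x 30 + 40 x 0.5 = 200 degrees
Minute hand position: 40 x 6 = 240 degrees
Difference: |200 - 240| = 40 degrees
The angle between the hands is 40 degrees

Final answer: 40 degrees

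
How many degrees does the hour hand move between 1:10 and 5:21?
The hour hand moves 0.5 degrees per minute.
Time elapsed: 5:21 - 1:10 = 251 minutes
Angular displacement: 251 x 0.5 = 125.5 degrees

Final answer: 125.5 degrees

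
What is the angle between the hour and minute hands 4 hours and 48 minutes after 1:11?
First find the time 4 hours and 48 minutes after 1:11.
Total minutes: 1 x 60 + 11 + 4 x 60 + 48 = 359.
359 mod 720 = 359 minutes = 5:59.
Now compute the angle at 5:59:
Hour hand: 5 x 30 + 59 x 0.5 = 179.5 degrees
Minute hand: 59 x 6 = 354 degrees
Difference: |179.5 - 354| = 174.5 degrees
The angle is 174.5 degrees

Final answer: 174.5 degrees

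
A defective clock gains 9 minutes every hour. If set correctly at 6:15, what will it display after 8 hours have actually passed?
For every 60 true minutes, the faulty clock advances 60 + 9 = 69 minutes.
True elapsed: 8 hours = 480 minutes.
Faulty clock advances: 480 x 69/60 = 552 minutes (drift: 72 minutes ahead).
Shown time: 6:15 + 552 minutes = 3:27.

Final answer: 3:27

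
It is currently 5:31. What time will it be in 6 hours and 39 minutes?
Starting time: 5:31
Adding 39 minutes to 31 minutes: 31 + 39 = 70 minutes = 1 hour and 10 minutes
Adding 6 hours: 5 + 6 + 1 (carry) = 12
Final time: 12:10

Final answer: 12:10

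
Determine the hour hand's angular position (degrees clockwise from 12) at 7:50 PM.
The hour hand moves 30 degrees per hour and 0.5 degrees per minute.
At 7:50: (7) x 30 + 50 x 0.5 = 210 + 25 = 235 degrees

Final answer: 235 degrees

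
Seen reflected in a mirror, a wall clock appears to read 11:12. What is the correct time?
Reflection across the vertical (12-6) axis maps a hand at angle A degrees to (360 - A) degrees, which sends a reading of T minutes past 12:00 to (720 - T) minutes past 12:00.
Mirror reads 11:12 = 672 minutes past 12:00.
Actual time: (720 - 672) mod 720 = 48 minutes = 12:48.

Final answer: 12:48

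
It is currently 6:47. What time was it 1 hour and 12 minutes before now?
Starting time: 6:47 = 407 total minutes past 12:00
Subtracting: 1 hour and 12 minutes = 72 minutes
407 - 72 = 335 minutes
= 5 hours and 35 minutes past 12:00 = 5:35

Final answer: 5:35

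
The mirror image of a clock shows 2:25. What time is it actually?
Reflection across the vertical (12-6) axis maps a hand at angle A degrees to (360 - A) degrees, which sends a reading of T minutes past 12:00 to (720 - T) minutes past 12:00.
Mirror reads 2:25 = 145 minutes past 12:00.
Actual time: (720 - 145) mod 720 = 575 minutes = 9:35.

Final answer: 9:35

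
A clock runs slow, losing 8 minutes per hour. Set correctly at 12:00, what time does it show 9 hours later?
For every 60 true minutes, the faulty clock advances 60 - 8 = 52 minutes.
True elapsed: 9 hours = 540 minutes.
Faulty clock advances: 540 x 52/60 = 468 minutes (drift: 72 minutes behind).
Shown time: 12:00 + 468 minutes = 7:48.

Final answer: 7:48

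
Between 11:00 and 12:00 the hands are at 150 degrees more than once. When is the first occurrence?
At t minutes past 11:00, the hour hand is at 30 x 11 + 0.5t degrees and the minute hand is at 6t degrees.
The smaller angle between them is 150 degrees when |30H - 5.5t| = 150 or |30H - 5.5t| = 210.
With H = 11, solve 30 x 11 - 5.5t = +/- target for each target:
  t = (30 x 11 - 150) / 5.5 = 32.73
  t = (30 x 11 + 150) / 5.5 = 87.27 (outside (0, 60))
  t = (30 x 11 - 210) / 5.5 = 21.82
  t = (30 x 11 + 210) / 5.5 = 98.18 (outside (0, 60))
Valid solutions in (0, 60): {21.82, 32.73} minutes.
The first occurrence is t = 21.82 minutes.
The hands form a 150-degree angle at 21.82 minutes past 11:00.

Final answer: 21.82 minutes past 11:00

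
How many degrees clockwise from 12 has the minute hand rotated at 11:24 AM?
The minute hand moves 6 degrees per minute.
At 11:24: 24 x 6 = 144 degrees

Final answer: 144 degrees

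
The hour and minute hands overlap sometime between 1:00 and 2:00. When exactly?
The minute hand gains 5.5 degrees per minute on the hour hand.
At 1:00, the hour hand is at 30 degrees and the minute hand is at 0 degrees.
The gap is 30 degrees. Time to close: 30/5.5 = 60 x 1/11 = 5.45 minutes.
The hands overlap at 5.45 minutes past 1:00.

Final answer: 5.45 minutes past 1:00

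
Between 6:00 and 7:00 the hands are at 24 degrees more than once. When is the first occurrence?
At t minutes past 6:00, the hour hand is at 30 x 6 + 0.5t degrees and the minute hand is at 6t degrees.
The smaller angle between them is 24 degrees when |30H - 5.5t| = 24 or |30H - 5.5t| = 336.
With H = 6, solve 30 x 6 - 5.5t = +/- target for each target:
  t = (30 x 6 - 24) / 5.5 = 28.36
  t = (30 x 6 + 24) / 5.5 = 37.09
  t = (30 x 6 - 336) / 5.5 = -28.36 (outside (0, 60))
  t = (30 x 6 + 336) / 5.5 = 93.82 (outside (0, 60))
Valid solutions in (0, 60): {28.36, 37.09} minutes.
The first occurrence is t = 28.36 minutes.
The hands form a 24-degree angle at 28.36 minutes past 6:00.

Final answer: 28.36 minutes past 6:00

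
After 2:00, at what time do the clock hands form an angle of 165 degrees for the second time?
At t minutes past 2:00, the hour hand is at 30 x 2 + 0.5t degrees and the minute hand is at 6t degrees.
The smaller angle between them is 165 degrees when |30H - 5.5t| = 165 or |30H - 5.5t| = 195.
With H = 2, solve 30 x 2 - 5.5t = +/- target for each target:
  t = (30 x 2 - 165) / 5.5 = -19.09 (outside (0, 60))
  t = (30 x 2 + 165) / 5.5 = 40.91
  t = (30 x 2 - 195) / 5.5 = -24.55 (outside (0, 60))
  t = (30 x 2 + 195) / 5.5 = 46.36
Valid solutions in (0, 60): {40.91, 46.36} minutes.
The second occurrence is t = 46.36 minutes.
The hands form a 165-degree angle at 46.36 minutes past 2:00.

Final answer: 46.36 minutes past 2:00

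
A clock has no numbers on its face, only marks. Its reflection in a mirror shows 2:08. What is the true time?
Reflection across the vertical (12-6) axis maps a hand at angle A degrees to (360 - A) degrees, which sends a reading of T minutes past 12:00 to (720 - T) minutes past 12:00.
Mirror reads 2:08 = 128 minutes past 12:00.
Actual time: (720 - 128) mod 720 = 592 minutes = 9:52.

Final answer: 9:52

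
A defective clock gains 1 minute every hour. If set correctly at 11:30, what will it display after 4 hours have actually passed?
For every 60 true minutes, the faulty clock advances 60 + 1 = 61 minutes.
True elapsed: 4 hours = 240 minutes.
Faulty clock advances: 240 x 61/60 = 244 minutes (drift: 4 minutes ahead).
Shown time: 11:30 + 244 minutes = 3:34.

Final answer: 3:34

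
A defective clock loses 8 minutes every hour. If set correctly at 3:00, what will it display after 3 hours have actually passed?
For every 60 true minutes, the faulty clock advances 60 - 8 = 52 minutes.
True elapsed: 3 hours = 180 minutes.
Faulty clock advances: 180 x 52/60 = 156 minutes (drift: 24 minutes behind).
Shown time: 3:00 + 156 minutes = 5:36.

Final answer: 5:36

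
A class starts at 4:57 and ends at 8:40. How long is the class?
From 4:57 to 8:40:
(8 x 60 + 40) - (4 x 60 + 57) = 520 - 297 = 223 minutes
= 3 hours and 43 minutes

Final answer: 3 hours and 43 minutes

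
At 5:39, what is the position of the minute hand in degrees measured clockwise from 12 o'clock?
The minute hand moves 6 degrees per minute.
At 5:39: 39 x 6 = 234 degrees

Final answer: 234 degrees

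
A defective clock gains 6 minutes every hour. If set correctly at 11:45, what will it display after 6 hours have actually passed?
For every 60 true minutes, the faulty clock advances 60 + 6 = 66 minutes.
True elapsed: 6 hours = 360 minutes.
Faulty clock advances: 360 x 66/60 = 396 minutes (drift: 36 minutes ahead).
Shown time: 11:45 + 396 minutes = 6:21.

Final answer: 6:21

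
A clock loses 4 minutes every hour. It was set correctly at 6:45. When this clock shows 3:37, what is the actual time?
For every 60 true minutes, the faulty clock advances 56 minutes, so 1 faulty-clock minute corresponds to 60/56 true minutes.
From 6:45 to 3:37 on the faulty dial is 532 minutes.
True elapsed: 532 x 60/56 = 570 minutes = 9 hours and 30 minutes.
True time: 6:45 + 9 hours and 30 minutes = 4:15.

Final answer: 4:15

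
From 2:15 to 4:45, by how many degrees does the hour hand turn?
The hour hand moves 0.5 degrees per minute.
Time elapsed: 4:45 - 2:15 = 150 minutes
Angular displacement: 150 x 0.5 = 75 degrees

Final answer: 75 degrees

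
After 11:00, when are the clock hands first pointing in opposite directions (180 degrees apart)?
For hands to be 180 degrees apart: |30H - 5.5t| = 180
With H = 11: t = (30 x 11 + 180)/5.5 = 92.73 or t = (30 x 11 - 180)/5.5 = 27.27
First valid solution (0 < t < 60): t = 27.27 minutes
The hands are opposite at 27.27 minutes past 11:00.

Final answer: 27.27 minutes past 11:00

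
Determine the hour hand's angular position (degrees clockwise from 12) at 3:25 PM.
The hour hand moves 30 degrees per hour and 0.5 degrees per minute.
At 3:25: (3) x 30 + 25 x 0.5 = 90 + 12.5 = 102.5 degrees

Final answer: 102.5 degrees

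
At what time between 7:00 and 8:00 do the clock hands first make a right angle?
At t minutes past 7:00, the hour hand is at 30 x 7 + 0.5t degrees and the minute hand is at 6t degrees.
The smaller angle between them is 90 degrees when |30H - 5.5t| = 90 or |30H - 5.5t| = 270.
With H = 7, solve 30 x 7 - 5.5t = +/- target for each target:
  t = (30 x 7 - 90) / 5.5 = 21.82
  t = (30 x 7 + 90) / 5.5 = 54.55
  t = (30 x 7 - 270) / 5.5 = -10.91 (outside (0, 60))
  t = (30 x 7 + 270) / 5.5 = 87.27 (outside (0, 60))
Valid solutions in (0, 60): {21.82, 54.55} minutes.
First occurrence: t = 21.82 minutes.
The hands are at right angles at 21.82 minutes past 7:00.

Final answer: 21.82 minutes past 7:00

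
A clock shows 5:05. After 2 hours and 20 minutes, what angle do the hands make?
First find the time 2 hours and 20 minutes after 5:05.
Total minutes: 5 x 60 + 5 + 2 x 60 + 20 = 445.
445 mod 720 = 445 minutes = 7:25.
Now compute the angle at 7:25:
Hour hand: 7 x 30 + 25 x 0.5 = 222.5 degrees
Minute hand: 25 x 6 = 150 degrees
Difference: |222.5 - 150| = 72.5 degrees
The angle is 72.5 degrees

Final answer: 72.5 degrees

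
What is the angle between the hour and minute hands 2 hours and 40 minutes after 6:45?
First find the time 2 hours and 40 minutes after 6:45.
Total minutes: 6 x 60 + 45 + 2 x 60 + 40 = 565.
565 mod 720 = 565 minutes = 9:25.
Now compute the angle at 9:25:
Hour hand: 9 x 30 + 25 x 0.5 = 282.5 degrees
Minute hand: 25 x 6 = 150 degrees
Difference: |282.5 - 150| = 132.5 degrees
The angle is 132.5 degrees

Final answer: 132.5 degrees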